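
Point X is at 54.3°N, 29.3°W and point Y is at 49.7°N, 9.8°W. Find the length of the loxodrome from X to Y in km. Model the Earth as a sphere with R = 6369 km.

1428 km

Δψ = ln[tan(π/4+φ₂/2)/tan(π/4+φ₁/2)] = -0.1306;  Δφ = -0.0803 rad,  Δλ = +0.3403 rad
q = Δφ/Δψ = 0.6150
d = R·√(Δφ² + q²Δλ²) = 6369·0.22416 = 1428 km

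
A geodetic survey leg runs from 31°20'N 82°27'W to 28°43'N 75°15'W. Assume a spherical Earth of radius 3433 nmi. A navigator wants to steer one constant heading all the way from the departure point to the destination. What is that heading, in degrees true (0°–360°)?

Meridional parts: M(φ₁)=+0.5764, M(φ₂)=+0.5236 → ΔM = -0.0528;  Δλ = +0.1257 rad
tan C = Δλ / ΔM = -2.3820 → C = 112.77°

112.8°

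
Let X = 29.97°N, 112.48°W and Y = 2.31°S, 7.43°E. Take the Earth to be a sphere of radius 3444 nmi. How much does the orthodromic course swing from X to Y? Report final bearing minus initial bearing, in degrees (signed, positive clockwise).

+46.6°

Initial bearing θ₁ = atan2(sin Δλ cos φ₂, cos φ₁ sin φ₂ − sin φ₁ cos φ₂ cos Δλ) = 76.12°
Final bearing θ₂ = (initial bearing from the destination back to the start) + 180° = 122.68°
Δθ = θ₂ − θ₁ = +46.6°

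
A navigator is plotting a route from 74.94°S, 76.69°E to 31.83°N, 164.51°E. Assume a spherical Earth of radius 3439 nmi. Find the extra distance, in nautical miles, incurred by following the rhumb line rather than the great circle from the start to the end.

226 nmi

Great circle: cos σ = sin φ₁ sin φ₂ + cos φ₁ cos φ₂ cos Δλ,  σ = 2.0954 rad → d_gc = 7206.2 nmi
Rhumb line: Δψ = +2.6101, q = Δφ/Δψ = 0.7140, d_rh = R√(Δφ²+q²Δλ²) = 7431.8 nmi
Excess = 7431.8 − 7206.2 = 225.6 ≈ 226 nmi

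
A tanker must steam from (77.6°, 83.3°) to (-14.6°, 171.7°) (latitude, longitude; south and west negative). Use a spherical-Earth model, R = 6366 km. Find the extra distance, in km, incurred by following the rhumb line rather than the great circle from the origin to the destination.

523 km

Great circle: cos σ = sin φ₁ sin φ₂ + cos φ₁ cos φ₂ cos Δλ,  σ = 1.8136 rad → d_gc = 11545.1 km
Rhumb line: Δψ = -2.4774, q = Δφ/Δψ = 0.6496, d_rh = R√(Δφ²+q²Δλ²) = 12068.3 km
Excess = 12068.3 − 11545.1 = 523.2 ≈ 523 km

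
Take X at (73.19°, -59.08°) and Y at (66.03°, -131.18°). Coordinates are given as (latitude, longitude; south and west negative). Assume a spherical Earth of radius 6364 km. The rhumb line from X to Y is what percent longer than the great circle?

Great circle: σ = 0.4255 rad → d_gc = Rσ = 2708.0 km
Rhumb: Δφ = -0.1250, Δλ = -1.2584, Δψ = -0.3624, q = Δφ/Δψ = 0.3449 → d_rh = R√(Δφ²+q²Δλ²) = 2874.1 km
Excess = (2874.1 − 2708.0) / 2708.0 = 166.1 / 2708.0 = 6.13% ≈ 6.1%

6.1%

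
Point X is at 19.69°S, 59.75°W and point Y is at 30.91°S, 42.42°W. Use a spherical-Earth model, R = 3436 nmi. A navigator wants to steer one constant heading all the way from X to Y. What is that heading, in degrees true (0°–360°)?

Δψ = ln[tan(π/4+φ₂/2)/tan(π/4+φ₁/2)] = -0.2171
Δλ = +0.3025 rad (taken the short way round)
course = atan2(Δλ, Δψ) = 125.67°

125.7°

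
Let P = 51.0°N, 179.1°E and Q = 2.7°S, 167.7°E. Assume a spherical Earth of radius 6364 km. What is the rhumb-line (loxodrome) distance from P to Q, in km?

Δψ = ln[tan(π/4+φ₂/2)/tan(π/4+φ₁/2)] = -1.0853;  Δφ = -0.9372 rad,  Δλ = -0.1990 rad
q = Δφ/Δψ = 0.8636
d = R·√(Δφ² + q²Δλ²) = 6364·0.95286 = 6064 km

6064 km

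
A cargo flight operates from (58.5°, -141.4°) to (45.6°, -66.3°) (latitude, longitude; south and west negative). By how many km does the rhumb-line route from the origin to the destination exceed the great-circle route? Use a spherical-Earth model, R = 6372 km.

Great circle: cos σ = sin φ₁ sin φ₂ + cos φ₁ cos φ₂ cos Δλ,  σ = 0.7909 rad → d_gc = 5039.8 km
Rhumb line: Δψ = -0.3695, q = Δφ/Δψ = 0.6094, d_rh = R√(Δφ²+q²Δλ²) = 5287.7 km
Excess = 5287.7 − 5039.8 = 247.9 ≈ 248 km

248 km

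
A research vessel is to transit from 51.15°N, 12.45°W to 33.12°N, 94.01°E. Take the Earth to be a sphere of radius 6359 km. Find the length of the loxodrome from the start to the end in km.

8894 km

Rhumb course C = atan2(Δλ, Δψ) with Δψ = ln[tan(π/4+φ₂/2)/tan(π/4+φ₁/2)] = -0.4291, Δλ = +1.8581 → C = 103.00°
d = R·|Δφ| / |cos C| = 6359·0.31468 / 0.22500 = 8894 km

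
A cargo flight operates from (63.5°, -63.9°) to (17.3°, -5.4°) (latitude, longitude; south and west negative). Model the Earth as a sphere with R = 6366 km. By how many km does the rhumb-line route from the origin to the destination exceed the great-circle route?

143 km

Great circle: cos σ = sin φ₁ sin φ₂ + cos φ₁ cos φ₂ cos Δλ,  σ = 1.0602 rad → d_gc = 6749.1 km
Rhumb line: Δψ = -1.1395, q = Δφ/Δψ = 0.7076, d_rh = R√(Δφ²+q²Δλ²) = 6892.2 km
Excess = 6892.2 − 6749.1 = 143.1 ≈ 143 km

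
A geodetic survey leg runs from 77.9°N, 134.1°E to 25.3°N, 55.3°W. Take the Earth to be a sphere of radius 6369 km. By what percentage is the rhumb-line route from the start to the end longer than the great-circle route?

Great circle: σ = 1.3378 rad → d_gc = Rσ = 8520.4 km
Rhumb: Δφ = -0.9180, Δλ = +2.9775, Δψ = -1.7878, q = Δφ/Δψ = 0.5135 → d_rh = R√(Δφ²+q²Δλ²) = 11358.7 km
Excess = (11358.7 − 8520.4) / 8520.4 = 2838.3 / 8520.4 = 33.31% ≈ 33.3%

33.3%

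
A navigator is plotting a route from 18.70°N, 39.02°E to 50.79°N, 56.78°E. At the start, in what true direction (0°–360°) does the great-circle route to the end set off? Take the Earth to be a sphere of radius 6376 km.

19.6°

N = sin Δλ·cos φ₂ = +0.1928;  D = cos φ₁ sin φ₂ − sin φ₁ cos φ₂ cos Δλ = +0.5409
initial course = atan2(N, D) = 19.62°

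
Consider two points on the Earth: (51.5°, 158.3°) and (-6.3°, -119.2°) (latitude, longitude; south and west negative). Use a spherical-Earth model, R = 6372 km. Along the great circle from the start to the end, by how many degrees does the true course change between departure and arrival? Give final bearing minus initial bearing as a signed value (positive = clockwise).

At departure: θ₁ = atan2(sin Δλ cos φ₂, cos φ₁ sin φ₂ − sin φ₁ cos φ₂ cos Δλ) = 99.78°
At arrival: θ₂ = atan2(sin Δλ cos φ₁, −cos φ₂ sin φ₁ + sin φ₂ cos φ₁ cos Δλ) = 141.89°
Δθ = θ₂ − θ₁ = +42.1°

+42.1°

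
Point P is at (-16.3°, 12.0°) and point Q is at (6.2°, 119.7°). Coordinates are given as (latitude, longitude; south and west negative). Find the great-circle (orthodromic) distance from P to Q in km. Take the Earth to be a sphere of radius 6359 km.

cos σ = sin φ₁ sin φ₂ + cos φ₁ cos φ₂ cos Δλ
      = sin(-16.30°)sin(6.20°) + cos(-16.30°)cos(6.20°)cos(107.70°) = -0.3204
σ = 108.688° → d = Rσ = 6359·1.89697 = 12063 km

12063 km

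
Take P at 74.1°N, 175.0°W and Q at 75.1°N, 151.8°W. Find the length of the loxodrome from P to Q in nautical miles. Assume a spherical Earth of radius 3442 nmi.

375 nmi

Rhumb course C = atan2(Δλ, Δψ) with Δψ = ln[tan(π/4+φ₂/2)/tan(π/4+φ₁/2)] = +0.0657, Δλ = +0.4049 → C = 80.78°
d = R·|Δφ| / |cos C| = 3442·0.01745 / 0.16027 = 375 nmi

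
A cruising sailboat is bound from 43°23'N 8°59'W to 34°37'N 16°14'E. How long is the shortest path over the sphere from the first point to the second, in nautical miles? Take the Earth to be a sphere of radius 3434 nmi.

1280 nmi

cos σ = sin φ₁ sin φ₂ + cos φ₁ cos φ₂ cos Δλ
      = sin(43.38°)sin(34.62°) + cos(43.38°)cos(34.62°)cos(25.22°) = 0.9313
σ = 21.359° → d = Rσ = 3434·0.37278 = 1280 nmi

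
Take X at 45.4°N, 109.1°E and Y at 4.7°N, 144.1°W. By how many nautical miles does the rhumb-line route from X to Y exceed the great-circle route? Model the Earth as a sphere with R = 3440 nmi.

236 nmi

Great circle: cos σ = sin φ₁ sin φ₂ + cos φ₁ cos φ₂ cos Δλ,  σ = 1.7152 rad → d_gc = 5900.3 nmi
Rhumb line: Δψ = -0.8092, q = Δφ/Δψ = 0.8779, d_rh = R√(Δφ²+q²Δλ²) = 6136.7 nmi
Excess = 6136.7 − 5900.3 = 236.4 ≈ 236 nmi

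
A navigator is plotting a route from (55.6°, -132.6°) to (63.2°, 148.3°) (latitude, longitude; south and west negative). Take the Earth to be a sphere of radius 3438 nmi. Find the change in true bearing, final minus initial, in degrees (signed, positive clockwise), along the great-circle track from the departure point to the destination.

-70.9°

At departure: θ₁ = atan2(sin Δλ cos φ₂, cos φ₁ sin φ₂ − sin φ₁ cos φ₂ cos Δλ) = 314.42°
At arrival: θ₂ = atan2(sin Δλ cos φ₁, −cos φ₂ sin φ₁ + sin φ₂ cos φ₁ cos Δλ) = 243.49°
Δθ = θ₂ − θ₁ = -70.9°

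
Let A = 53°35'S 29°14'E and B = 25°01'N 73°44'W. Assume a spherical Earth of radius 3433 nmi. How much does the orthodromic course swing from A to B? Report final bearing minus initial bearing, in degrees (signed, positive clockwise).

Initial bearing θ₁ = atan2(sin Δλ cos φ₂, cos φ₁ sin φ₂ − sin φ₁ cos φ₂ cos Δλ) = 275.65°
Final bearing θ₂ = (initial bearing from the destination back to the start) + 180° = 319.31°
Δθ = θ₂ − θ₁ = +43.7°

+43.7°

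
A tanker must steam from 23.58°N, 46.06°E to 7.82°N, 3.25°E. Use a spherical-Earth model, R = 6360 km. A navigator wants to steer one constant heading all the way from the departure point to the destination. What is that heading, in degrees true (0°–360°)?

Meridional parts: M(φ₁)=+0.4237, M(φ₂)=+0.1369 → ΔM = -0.2868;  Δλ = -0.7472 rad
tan C = Δλ / ΔM = +2.6055 → C = 249.00°

249.0°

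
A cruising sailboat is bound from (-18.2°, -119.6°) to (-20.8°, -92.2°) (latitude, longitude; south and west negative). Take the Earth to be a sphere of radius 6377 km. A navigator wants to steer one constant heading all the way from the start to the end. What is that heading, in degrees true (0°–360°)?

95.7°

Δψ = ln[tan(π/4+φ₂/2)/tan(π/4+φ₁/2)] = -0.0481
Δλ = +0.4782 rad (taken the short way round)
course = atan2(Δλ, Δψ) = 95.75°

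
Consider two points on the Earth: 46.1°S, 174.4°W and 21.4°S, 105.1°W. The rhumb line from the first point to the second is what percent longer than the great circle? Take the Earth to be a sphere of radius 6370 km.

Great circle: σ = 1.0574 rad → d_gc = Rσ = 6735.8 km
Rhumb: Δφ = +0.4311, Δλ = +1.2095, Δψ = +0.5263, q = Δφ/Δψ = 0.8191 → d_rh = R√(Δφ²+q²Δλ²) = 6882.6 km
Excess = (6882.6 − 6735.8) / 6735.8 = 146.8 / 6735.8 = 2.18% ≈ 2.2%

2.2%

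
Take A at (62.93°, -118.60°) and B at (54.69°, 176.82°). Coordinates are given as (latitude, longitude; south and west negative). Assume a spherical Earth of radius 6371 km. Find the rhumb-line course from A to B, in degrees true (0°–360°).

Meridional parts: M(φ₁)=+1.4241, M(φ₂)=+1.1448 → ΔM = -0.2793;  Δλ = -1.1271 rad
tan C = Δλ / ΔM = +4.0361 → C = 256.08°

256.1°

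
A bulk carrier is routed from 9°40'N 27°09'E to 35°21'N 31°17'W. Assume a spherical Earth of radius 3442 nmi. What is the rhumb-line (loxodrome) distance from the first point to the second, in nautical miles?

3558 nmi

Δψ = ln[tan(π/4+φ₂/2)/tan(π/4+φ₁/2)] = +0.4908;  Δφ = +0.4483 rad,  Δλ = -1.0199 rad
q = Δφ/Δψ = 0.9133
d = R·√(Δφ² + q²Δλ²) = 3442·1.03372 = 3558 nmi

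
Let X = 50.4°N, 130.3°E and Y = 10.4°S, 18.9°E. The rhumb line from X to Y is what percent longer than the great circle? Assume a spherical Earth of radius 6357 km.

Great circle: σ = 1.9475 rad → d_gc = Rσ = 12380.2 km
Rhumb: Δφ = -1.0612, Δλ = -1.9443, Δψ = -1.2041, q = Δφ/Δψ = 0.8813 → d_rh = R√(Δφ²+q²Δλ²) = 12812.2 km
Excess = (12812.2 − 12380.2) / 12380.2 = 432.0 / 12380.2 = 3.49% ≈ 3.5%

3.5%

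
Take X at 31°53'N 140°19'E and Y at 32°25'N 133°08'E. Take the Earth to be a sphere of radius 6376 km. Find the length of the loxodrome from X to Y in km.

679 km

Δψ = ln[tan(π/4+φ₂/2)/tan(π/4+φ₁/2)] = +0.0110;  Δφ = +0.0093 rad,  Δλ = -0.1254 rad
q = Δφ/Δψ = 0.8467
d = R·√(Δφ² + q²Δλ²) = 6376·0.10655 = 679 km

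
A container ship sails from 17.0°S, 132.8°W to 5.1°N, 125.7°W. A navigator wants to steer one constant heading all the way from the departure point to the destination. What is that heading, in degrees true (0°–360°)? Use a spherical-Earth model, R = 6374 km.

17.6°

Δψ = ln[tan(π/4+φ₂/2)/tan(π/4+φ₁/2)] = +0.3903
Δλ = +0.1239 rad (taken the short way round)
course = atan2(Δλ, Δψ) = 17.61°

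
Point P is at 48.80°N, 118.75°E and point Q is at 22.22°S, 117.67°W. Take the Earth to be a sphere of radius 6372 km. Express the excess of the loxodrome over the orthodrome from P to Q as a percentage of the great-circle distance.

Great circle: σ = 2.2418 rad → d_gc = Rσ = 14285.0 km
Rhumb: Δφ = -1.2395, Δλ = +2.1569, Δψ = -1.3764, q = Δφ/Δψ = 0.9006 → d_rh = R√(Δφ²+q²Δλ²) = 14682.3 km
Excess = (14682.3 − 14285.0) / 14285.0 = 397.3 / 14285.0 = 2.78% ≈ 2.8%

2.8%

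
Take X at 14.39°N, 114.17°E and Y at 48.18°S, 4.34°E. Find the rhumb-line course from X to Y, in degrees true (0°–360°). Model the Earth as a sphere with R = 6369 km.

237.6°

Δψ = ln[tan(π/4+φ₂/2)/tan(π/4+φ₁/2)] = -1.2160
Δλ = -1.9169 rad (taken the short way round)
course = atan2(Δλ, Δψ) = 237.61°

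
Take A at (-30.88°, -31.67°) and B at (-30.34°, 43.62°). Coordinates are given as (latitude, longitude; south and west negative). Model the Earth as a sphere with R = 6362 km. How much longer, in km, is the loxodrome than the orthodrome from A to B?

153 km

Great circle: cos σ = sin φ₁ sin φ₂ + cos φ₁ cos φ₂ cos Δλ,  σ = 1.1070 rad → d_gc = 7042.796 km
Rhumb line: Δψ = +0.0110, q = Δφ/Δψ = 0.8606, d_rh = R√(Δφ²+q²Δλ²) = 7195.299 km
Excess = 7195.299 − 7042.796 = 152.503 ≈ 153 km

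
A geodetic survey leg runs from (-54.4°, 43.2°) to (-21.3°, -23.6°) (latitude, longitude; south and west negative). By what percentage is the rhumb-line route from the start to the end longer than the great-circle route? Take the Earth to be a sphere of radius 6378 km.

Great circle: σ = 1.0368 rad → d_gc = Rσ = 6612.4 km
Rhumb: Δφ = +0.5777, Δλ = -1.1659, Δψ = +0.7555, q = Δφ/Δψ = 0.7647 → d_rh = R√(Δφ²+q²Δλ²) = 6775.6 km
Excess = (6775.6 − 6612.4) / 6612.4 = 163.2 / 6612.4 = 2.47% ≈ 2.5%

2.5%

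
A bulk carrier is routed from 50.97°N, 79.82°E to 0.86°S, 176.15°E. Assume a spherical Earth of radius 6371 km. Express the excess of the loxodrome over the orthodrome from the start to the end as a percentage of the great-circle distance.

3.2%

Great circle: σ = 1.6520 rad → d_gc = Rσ = 10524.7 km
Rhumb: Δφ = -0.9046, Δλ = +1.6813, Δψ = -1.0523, q = Δφ/Δψ = 0.8596 → d_rh = R√(Δφ²+q²Δλ²) = 10862.9 km
Excess = (10862.9 − 10524.7) / 10524.7 = 338.2 / 10524.7 = 3.21% ≈ 3.2%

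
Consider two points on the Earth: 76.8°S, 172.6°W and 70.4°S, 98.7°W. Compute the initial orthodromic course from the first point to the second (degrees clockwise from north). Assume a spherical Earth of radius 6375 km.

111.1°

θ = atan2( sin Δλ·cos φ₂ ,  cos φ₁ sin φ₂ − sin φ₁ cos φ₂ cos Δλ )
  = atan2(+0.3223, -0.1246) = 111.13°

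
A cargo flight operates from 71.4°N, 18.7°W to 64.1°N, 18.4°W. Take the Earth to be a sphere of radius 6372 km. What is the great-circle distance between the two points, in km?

cos σ = sin φ₁ sin φ₂ + cos φ₁ cos φ₂ cos Δλ
      = sin(71.40°)sin(64.10°) + cos(71.40°)cos(64.10°)cos(0.30°) = 0.9919
σ = 7.301° → d = Rσ = 6372·0.12742 = 812 km

812 km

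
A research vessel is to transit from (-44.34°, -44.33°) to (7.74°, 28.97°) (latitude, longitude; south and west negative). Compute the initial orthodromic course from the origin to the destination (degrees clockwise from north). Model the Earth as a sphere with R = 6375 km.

72.7°

N = sin Δλ·cos φ₂ = +0.9491;  D = cos φ₁ sin φ₂ − sin φ₁ cos φ₂ cos Δλ = +0.2953
initial course = atan2(N, D) = 72.72°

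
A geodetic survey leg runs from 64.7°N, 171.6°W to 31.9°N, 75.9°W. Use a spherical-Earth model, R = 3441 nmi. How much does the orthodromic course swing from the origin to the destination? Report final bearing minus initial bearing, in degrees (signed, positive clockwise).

+81.4°

At departure: θ₁ = atan2(sin Δλ cos φ₂, cos φ₁ sin φ₂ − sin φ₁ cos φ₂ cos Δλ) = 70.32°
At arrival: θ₂ = atan2(sin Δλ cos φ₁, −cos φ₂ sin φ₁ + sin φ₂ cos φ₁ cos Δλ) = 151.71°
Δθ = θ₂ − θ₁ = +81.4°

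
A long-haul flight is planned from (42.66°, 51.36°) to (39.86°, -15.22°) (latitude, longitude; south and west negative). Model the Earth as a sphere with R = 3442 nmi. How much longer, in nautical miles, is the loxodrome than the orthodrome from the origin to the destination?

Great circle: cos σ = sin φ₁ sin φ₂ + cos φ₁ cos φ₂ cos Δλ,  σ = 0.8517 rad → d_gc = 2931.7 nmi
Rhumb line: Δψ = -0.0650, q = Δφ/Δψ = 0.7515, d_rh = R√(Δφ²+q²Δλ²) = 3010.6 nmi
Excess = 3010.6 − 2931.7 = 78.9 ≈ 79 nmi

79 nmi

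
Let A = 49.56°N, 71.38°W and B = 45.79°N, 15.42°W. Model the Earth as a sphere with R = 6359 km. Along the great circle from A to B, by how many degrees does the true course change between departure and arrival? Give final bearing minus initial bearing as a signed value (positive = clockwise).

+42.9°

Initial bearing θ₁ = atan2(sin Δλ cos φ₂, cos φ₁ sin φ₂ − sin φ₁ cos φ₂ cos Δλ) = 73.80°
Final bearing θ₂ = (initial bearing from the destination back to the start) + 180° = 116.71°
Δθ = θ₂ − θ₁ = +42.9°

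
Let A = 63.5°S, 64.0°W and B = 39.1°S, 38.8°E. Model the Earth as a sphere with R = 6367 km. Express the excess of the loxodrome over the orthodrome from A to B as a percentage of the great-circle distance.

Great circle: σ = 1.0613 rad → d_gc = Rσ = 6757.6 km
Rhumb: Δφ = +0.4259, Δλ = +1.7942, Δψ = +0.7036, q = Δφ/Δψ = 0.6052 → d_rh = R√(Δφ²+q²Δλ²) = 7426.6 km
Excess = (7426.6 − 6757.6) / 6757.6 = 669.0 / 6757.6 = 9.90% ≈ 9.9%

9.9%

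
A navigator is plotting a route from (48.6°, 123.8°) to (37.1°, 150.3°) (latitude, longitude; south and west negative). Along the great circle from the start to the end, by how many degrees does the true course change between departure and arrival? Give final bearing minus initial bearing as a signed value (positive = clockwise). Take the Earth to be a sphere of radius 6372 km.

At departure: θ₁ = atan2(sin Δλ cos φ₂, cos φ₁ sin φ₂ − sin φ₁ cos φ₂ cos Δλ) = 110.99°
At arrival: θ₂ = atan2(sin Δλ cos φ₁, −cos φ₂ sin φ₁ + sin φ₂ cos φ₁ cos Δλ) = 129.27°
Δθ = θ₂ − θ₁ = +18.3°

+18.3°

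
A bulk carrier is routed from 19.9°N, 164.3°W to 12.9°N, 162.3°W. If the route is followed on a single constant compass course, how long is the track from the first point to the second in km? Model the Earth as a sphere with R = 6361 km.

Rhumb course C = atan2(Δλ, Δψ) with Δψ = ln[tan(π/4+φ₂/2)/tan(π/4+φ₁/2)] = -0.1274, Δλ = +0.0349 → C = 164.68°
d = R·|Δφ| / |cos C| = 6361·0.12217 / 0.96448 = 806 km

806 km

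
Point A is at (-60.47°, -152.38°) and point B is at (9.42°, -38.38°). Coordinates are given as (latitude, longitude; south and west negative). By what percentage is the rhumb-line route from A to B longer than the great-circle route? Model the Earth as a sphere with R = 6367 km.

Great circle: σ = 1.9179 rad → d_gc = Rσ = 12211.3 km
Rhumb: Δφ = +1.2198, Δλ = +1.9897, Δψ = +1.4986, q = Δφ/Δψ = 0.8139 → d_rh = R√(Δφ²+q²Δλ²) = 12909.0 km
Excess = (12909.0 − 12211.3) / 12211.3 = 697.7 / 12211.3 = 5.71% ≈ 5.7%

5.7%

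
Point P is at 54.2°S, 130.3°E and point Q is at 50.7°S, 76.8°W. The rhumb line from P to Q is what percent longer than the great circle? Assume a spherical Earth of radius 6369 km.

Great circle: σ = 1.2684 rad → d_gc = Rσ = 8078.4 km
Rhumb: Δφ = +0.0611, Δλ = +2.6686, Δψ = +0.1003, q = Δφ/Δψ = 0.6090 → d_rh = R√(Δφ²+q²Δλ²) = 10358.7 km
Excess = (10358.7 − 8078.4) / 8078.4 = 2280.3 / 8078.4 = 28.23% ≈ 28.2%

28.2%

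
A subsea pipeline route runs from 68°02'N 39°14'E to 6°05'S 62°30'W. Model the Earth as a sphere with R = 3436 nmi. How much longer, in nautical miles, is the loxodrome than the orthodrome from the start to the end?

342 nmi

Great circle: cos σ = sin φ₁ sin φ₂ + cos φ₁ cos φ₂ cos Δλ,  σ = 1.7456 rad → d_gc = 5997.9 nmi
Rhumb line: Δψ = -1.7459, q = Δφ/Δψ = 0.7409, d_rh = R√(Δφ²+q²Δλ²) = 6339.5 nmi
Excess = 6339.5 − 5997.9 = 341.6 ≈ 342 nmi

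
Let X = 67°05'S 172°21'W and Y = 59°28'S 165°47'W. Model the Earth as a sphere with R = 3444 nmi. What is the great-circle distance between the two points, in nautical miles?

490 nmi

cos σ = sin φ₁ sin φ₂ + cos φ₁ cos φ₂ cos Δλ
      = sin(-67.08°)sin(-59.47°) + cos(-67.08°)cos(-59.47°)cos(6.57°) = 0.9899
σ = 8.159° → d = Rσ = 3444·0.14239 = 490 nmi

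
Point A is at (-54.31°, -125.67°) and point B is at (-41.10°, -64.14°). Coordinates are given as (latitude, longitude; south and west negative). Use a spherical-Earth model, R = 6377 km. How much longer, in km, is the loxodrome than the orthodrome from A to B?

133 km

Great circle: cos σ = sin φ₁ sin φ₂ + cos φ₁ cos φ₂ cos Δλ,  σ = 0.7325 rad → d_gc = 4671.38 km
Rhumb line: Δψ = +0.3452, q = Δφ/Δψ = 0.6678, d_rh = R√(Δφ²+q²Δλ²) = 4803.94 km
Excess = 4803.94 − 4671.38 = 132.56 ≈ 133 km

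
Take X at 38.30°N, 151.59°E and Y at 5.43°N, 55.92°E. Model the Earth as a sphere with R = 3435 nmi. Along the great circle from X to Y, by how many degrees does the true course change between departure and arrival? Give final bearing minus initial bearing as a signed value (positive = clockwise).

-46.4°

Initial bearing θ₁ = atan2(sin Δλ cos φ₂, cos φ₁ sin φ₂ − sin φ₁ cos φ₂ cos Δλ) = 277.77°
Final bearing θ₂ = (initial bearing from the destination back to the start) + 180° = 231.36°
Δθ = θ₂ − θ₁ = -46.4°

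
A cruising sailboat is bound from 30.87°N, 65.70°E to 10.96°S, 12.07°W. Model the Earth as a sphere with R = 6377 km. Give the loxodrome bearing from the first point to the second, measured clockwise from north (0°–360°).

240.8°

Meridional parts: M(φ₁)=+0.5669, M(φ₂)=-0.1925 → ΔM = -0.7594;  Δλ = -1.3573 rad
tan C = Δλ / ΔM = +1.7874 → C = 240.77°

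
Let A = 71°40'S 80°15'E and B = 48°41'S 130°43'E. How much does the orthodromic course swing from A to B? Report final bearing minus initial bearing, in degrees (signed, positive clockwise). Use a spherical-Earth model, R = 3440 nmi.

At departure: θ₁ = atan2(sin Δλ cos φ₂, cos φ₁ sin φ₂ − sin φ₁ cos φ₂ cos Δλ) = 72.28°
At arrival: θ₂ = atan2(sin Δλ cos φ₁, −cos φ₂ sin φ₁ + sin φ₂ cos φ₁ cos Δλ) = 26.99°
Δθ = θ₂ − θ₁ = -45.3°

-45.3°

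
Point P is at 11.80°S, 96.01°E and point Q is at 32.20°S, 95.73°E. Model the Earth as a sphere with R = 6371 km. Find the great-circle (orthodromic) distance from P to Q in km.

cos σ = sin φ₁ sin φ₂ + cos φ₁ cos φ₂ cos Δλ
      = sin(-11.80°)sin(-32.20°) + cos(-11.80°)cos(-32.20°)cos(-0.28°) = 0.9373
σ = 20.402° → d = Rσ = 6371·0.35608 = 2269 km

2269 km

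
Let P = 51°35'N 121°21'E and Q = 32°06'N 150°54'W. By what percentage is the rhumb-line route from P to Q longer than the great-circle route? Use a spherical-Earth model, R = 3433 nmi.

5.2%

Great circle: σ = 1.1185 rad → d_gc = Rσ = 3839.8 nmi
Rhumb: Δφ = -0.3400, Δλ = +1.5315, Δψ = -0.4623, q = Δφ/Δψ = 0.7355 → d_rh = R√(Δφ²+q²Δλ²) = 4039.6 nmi
Excess = (4039.6 − 3839.8) / 3839.8 = 199.8 / 3839.8 = 5.20% ≈ 5.2%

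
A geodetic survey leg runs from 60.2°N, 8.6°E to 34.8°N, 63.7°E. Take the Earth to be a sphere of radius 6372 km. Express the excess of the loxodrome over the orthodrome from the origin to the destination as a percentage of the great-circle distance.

2.3%

Great circle: σ = 0.7543 rad → d_gc = Rσ = 4806.6 km
Rhumb: Δφ = -0.4433, Δλ = +0.9617, Δψ = -0.6754, q = Δφ/Δψ = 0.6564 → d_rh = R√(Δφ²+q²Δλ²) = 4915.1 km
Excess = (4915.1 − 4806.6) / 4806.6 = 108.5 / 4806.6 = 2.26% ≈ 2.3%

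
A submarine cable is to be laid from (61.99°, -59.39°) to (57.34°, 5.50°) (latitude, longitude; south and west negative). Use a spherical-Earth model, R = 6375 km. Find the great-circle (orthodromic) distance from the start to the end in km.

3527 km

Haversine: a = sin²(Δφ/2)+cos φ₁ cos φ₂ sin²(Δλ/2) = 0.07459;  σ = 2·atan2(√a,√(1−a))
σ = 31.699° → d = Rσ = 6375·0.55325 = 3527 km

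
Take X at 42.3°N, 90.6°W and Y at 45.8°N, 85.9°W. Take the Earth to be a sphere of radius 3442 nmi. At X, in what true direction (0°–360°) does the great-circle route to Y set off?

N = sin Δλ·cos φ₂ = +0.0571;  D = cos φ₁ sin φ₂ − sin φ₁ cos φ₂ cos Δλ = +0.0626
initial course = atan2(N, D) = 42.37°

42.4°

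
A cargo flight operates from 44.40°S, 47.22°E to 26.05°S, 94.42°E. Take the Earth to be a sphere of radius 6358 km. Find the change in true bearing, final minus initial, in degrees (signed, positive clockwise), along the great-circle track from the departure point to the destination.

-28.6°

At departure: θ₁ = atan2(sin Δλ cos φ₂, cos φ₁ sin φ₂ − sin φ₁ cos φ₂ cos Δλ) = 80.25°
At arrival: θ₂ = atan2(sin Δλ cos φ₁, −cos φ₂ sin φ₁ + sin φ₂ cos φ₁ cos Δλ) = 51.61°
Δθ = θ₂ − θ₁ = -28.6°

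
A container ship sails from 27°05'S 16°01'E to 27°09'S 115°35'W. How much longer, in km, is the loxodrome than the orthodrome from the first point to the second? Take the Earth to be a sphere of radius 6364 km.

Great circle: cos σ = sin φ₁ sin φ₂ + cos φ₁ cos φ₂ cos Δλ,  σ = 1.8947 rad → d_gc = 12057.6 km
Rhumb line: Δψ = -0.0013, q = Δφ/Δψ = 0.8901, d_rh = R√(Δφ²+q²Δλ²) = 13010.5 km
Excess = 13010.5 − 12057.6 = 952.9 ≈ 953 km

953 km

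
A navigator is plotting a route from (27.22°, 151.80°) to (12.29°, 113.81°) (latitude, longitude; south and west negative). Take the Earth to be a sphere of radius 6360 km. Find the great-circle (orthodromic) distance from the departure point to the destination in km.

4278 km

Haversine: a = sin²(Δφ/2)+cos φ₁ cos φ₂ sin²(Δλ/2) = 0.10893;  σ = 2·atan2(√a,√(1−a))
σ = 38.543° → d = Rσ = 6360·0.67270 = 4278 km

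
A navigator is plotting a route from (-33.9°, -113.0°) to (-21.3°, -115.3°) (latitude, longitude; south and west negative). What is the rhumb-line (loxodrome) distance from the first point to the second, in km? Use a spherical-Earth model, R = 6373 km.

Δψ = ln[tan(π/4+φ₂/2)/tan(π/4+φ₁/2)] = +0.2489;  Δφ = +0.2199 rad,  Δλ = -0.0401 rad
q = Δφ/Δψ = 0.8834
d = R·√(Δφ² + q²Δλ²) = 6373·0.22275 = 1420 km

1420 km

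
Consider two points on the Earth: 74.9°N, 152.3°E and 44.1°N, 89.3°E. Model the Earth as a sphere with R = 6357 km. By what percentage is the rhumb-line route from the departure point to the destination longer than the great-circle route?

3.9%

Great circle: σ = 0.7124 rad → d_gc = Rσ = 4528.5 km
Rhumb: Δφ = -0.5376, Δλ = -1.0996, Δψ = -1.1615, q = Δφ/Δψ = 0.4628 → d_rh = R√(Δφ²+q²Δλ²) = 4705.6 km
Excess = (4705.6 − 4528.5) / 4528.5 = 177.1 / 4528.5 = 3.91% ≈ 3.9%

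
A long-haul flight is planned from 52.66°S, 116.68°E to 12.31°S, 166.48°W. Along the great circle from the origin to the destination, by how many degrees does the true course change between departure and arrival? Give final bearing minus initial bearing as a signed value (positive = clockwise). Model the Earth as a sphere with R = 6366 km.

Initial bearing θ₁ = atan2(sin Δλ cos φ₂, cos φ₁ sin φ₂ − sin φ₁ cos φ₂ cos Δλ) = 87.14°
Final bearing θ₂ = (initial bearing from the destination back to the start) + 180° = 38.32°
Δθ = θ₂ − θ₁ = -48.8°

-48.8°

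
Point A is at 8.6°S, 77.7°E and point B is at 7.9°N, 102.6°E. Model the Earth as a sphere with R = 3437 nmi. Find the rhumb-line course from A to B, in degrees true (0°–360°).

56.4°

Meridional parts: M(φ₁)=-0.1507, M(φ₂)=+0.1383 → ΔM = +0.2890;  Δλ = +0.4346 rad
tan C = Δλ / ΔM = +1.5038 → C = 56.38°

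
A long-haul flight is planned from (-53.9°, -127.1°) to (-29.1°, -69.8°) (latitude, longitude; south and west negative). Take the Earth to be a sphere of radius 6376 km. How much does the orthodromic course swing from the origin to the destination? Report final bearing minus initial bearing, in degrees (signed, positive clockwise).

At departure: θ₁ = atan2(sin Δλ cos φ₂, cos φ₁ sin φ₂ − sin φ₁ cos φ₂ cos Δλ) = 82.65°
At arrival: θ₂ = atan2(sin Δλ cos φ₁, −cos φ₂ sin φ₁ + sin φ₂ cos φ₁ cos Δλ) = 41.97°
Δθ = θ₂ − θ₁ = -40.7°

-40.7°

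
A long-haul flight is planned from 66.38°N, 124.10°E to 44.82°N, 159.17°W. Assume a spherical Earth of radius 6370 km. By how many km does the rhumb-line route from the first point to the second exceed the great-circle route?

278 km

Great circle: cos σ = sin φ₁ sin φ₂ + cos φ₁ cos φ₂ cos Δλ,  σ = 0.7798 rad → d_gc = 4967.2 km
Rhumb line: Δψ = -0.6880, q = Δφ/Δψ = 0.5469, d_rh = R√(Δφ²+q²Δλ²) = 5245.2 km
Excess = 5245.2 − 4967.2 = 278.0 ≈ 278 km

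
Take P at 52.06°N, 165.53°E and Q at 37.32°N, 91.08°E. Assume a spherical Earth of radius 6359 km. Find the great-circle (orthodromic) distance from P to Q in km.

5823 km

cos σ = sin φ₁ sin φ₂ + cos φ₁ cos φ₂ cos Δλ
      = sin(52.06°)sin(37.32°) + cos(52.06°)cos(37.32°)cos(-74.45°) = 0.6092
σ = 52.467° → d = Rσ = 6359·0.91573 = 5823 km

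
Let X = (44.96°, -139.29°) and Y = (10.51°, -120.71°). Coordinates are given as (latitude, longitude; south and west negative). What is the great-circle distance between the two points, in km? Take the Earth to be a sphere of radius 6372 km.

4222 km

cos σ = sin φ₁ sin φ₂ + cos φ₁ cos φ₂ cos Δλ
      = sin(44.96°)sin(10.51°) + cos(44.96°)cos(10.51°)cos(18.58°) = 0.7884
σ = 37.968° → d = Rσ = 6372·0.66266 = 4222 km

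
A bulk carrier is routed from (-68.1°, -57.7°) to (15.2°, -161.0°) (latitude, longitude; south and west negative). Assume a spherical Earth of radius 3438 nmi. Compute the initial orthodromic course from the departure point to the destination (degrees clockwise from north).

N = sin Δλ·cos φ₂ = -0.9391;  D = cos φ₁ sin φ₂ − sin φ₁ cos φ₂ cos Δλ = -0.1082
initial course = atan2(N, D) = 263.43°

263.4°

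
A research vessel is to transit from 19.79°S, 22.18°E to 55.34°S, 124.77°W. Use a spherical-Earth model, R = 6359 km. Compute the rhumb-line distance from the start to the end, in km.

13070 km

Rhumb course C = atan2(Δλ, Δψ) with Δψ = ln[tan(π/4+φ₂/2)/tan(π/4+φ₁/2)] = -0.8121, Δλ = -2.5648 → C = 252.43°
d = R·|Δφ| / |cos C| = 6359·0.62046 / 0.30188 = 13070 km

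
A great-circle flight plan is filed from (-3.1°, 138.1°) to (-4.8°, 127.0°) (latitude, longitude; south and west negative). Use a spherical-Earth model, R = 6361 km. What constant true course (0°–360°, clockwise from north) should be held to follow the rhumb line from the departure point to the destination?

Meridional parts: M(φ₁)=-0.0541, M(φ₂)=-0.0839 → ΔM = -0.0297;  Δλ = -0.1937 rad
tan C = Δλ / ΔM = +6.5137 → C = 261.27°

261.3°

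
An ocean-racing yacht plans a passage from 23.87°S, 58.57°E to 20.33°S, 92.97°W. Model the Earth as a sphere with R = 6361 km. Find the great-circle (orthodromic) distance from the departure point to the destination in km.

14191 km

Haversine: a = sin²(Δφ/2)+cos φ₁ cos φ₂ sin²(Δλ/2) = 0.80664;  σ = 2·atan2(√a,√(1−a))
σ = 127.827° → d = Rσ = 6361·2.23100 = 14191 km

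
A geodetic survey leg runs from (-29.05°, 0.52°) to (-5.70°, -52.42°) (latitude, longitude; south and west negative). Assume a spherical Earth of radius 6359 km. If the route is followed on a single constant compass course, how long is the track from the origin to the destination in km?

6135 km

Δψ = ln[tan(π/4+φ₂/2)/tan(π/4+φ₁/2)] = +0.4306;  Δφ = +0.4075 rad,  Δλ = -0.9240 rad
q = Δφ/Δψ = 0.9464
d = R·√(Δφ² + q²Δλ²) = 6359·0.96478 = 6135 km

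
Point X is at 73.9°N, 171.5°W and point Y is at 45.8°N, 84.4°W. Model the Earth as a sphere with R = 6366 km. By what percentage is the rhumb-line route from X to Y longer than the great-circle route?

Great circle: σ = 0.7974 rad → d_gc = Rσ = 5076.2 km
Rhumb: Δφ = -0.4904, Δλ = +1.5202, Δψ = -1.0547, q = Δφ/Δψ = 0.4650 → d_rh = R√(Δφ²+q²Δλ²) = 5477.1 km
Excess = (5477.1 − 5076.2) / 5076.2 = 400.9 / 5076.2 = 7.90% ≈ 7.9%

7.9%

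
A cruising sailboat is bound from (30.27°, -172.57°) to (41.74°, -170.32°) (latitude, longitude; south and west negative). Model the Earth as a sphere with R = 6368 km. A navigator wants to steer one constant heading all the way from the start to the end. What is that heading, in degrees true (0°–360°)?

9.0°

Δψ = ln[tan(π/4+φ₂/2)/tan(π/4+φ₁/2)] = +0.2483
Δλ = +0.0393 rad (taken the short way round)
course = atan2(Δλ, Δψ) = 8.99°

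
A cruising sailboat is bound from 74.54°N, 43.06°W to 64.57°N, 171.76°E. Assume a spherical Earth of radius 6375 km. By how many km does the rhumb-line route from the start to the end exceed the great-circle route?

Great circle: cos σ = sin φ₁ sin φ₂ + cos φ₁ cos φ₂ cos Δλ,  σ = 0.6818 rad → d_gc = 4346.2 km
Rhumb line: Δψ = -0.5082, q = Δφ/Δψ = 0.3424, d_rh = R√(Δφ²+q²Δλ²) = 5641.3 km
Excess = 5641.3 − 4346.2 = 1295.1 ≈ 1295 km

1295 km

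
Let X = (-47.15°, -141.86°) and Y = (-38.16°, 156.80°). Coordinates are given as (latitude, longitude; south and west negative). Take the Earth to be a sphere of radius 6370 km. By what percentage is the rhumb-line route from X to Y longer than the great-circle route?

Great circle: σ = 0.7821 rad → d_gc = Rσ = 4981.9 km
Rhumb: Δφ = +0.1569, Δλ = -1.0706, Δψ = +0.2139, q = Δφ/Δψ = 0.7334 → d_rh = R√(Δφ²+q²Δλ²) = 5100.4 km
Excess = (5100.4 − 4981.9) / 4981.9 = 118.5 / 4981.9 = 2.38% ≈ 2.4%

2.4%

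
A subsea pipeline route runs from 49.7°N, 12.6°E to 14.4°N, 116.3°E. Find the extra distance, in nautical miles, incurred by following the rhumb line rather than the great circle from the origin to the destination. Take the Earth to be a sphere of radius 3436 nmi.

284 nmi

Great circle: cos σ = sin φ₁ sin φ₂ + cos φ₁ cos φ₂ cos Δλ,  σ = 1.5295 rad → d_gc = 5255.3 nmi
Rhumb line: Δψ = -0.7485, q = Δφ/Δψ = 0.8231, d_rh = R√(Δφ²+q²Δλ²) = 5539.0 nmi
Excess = 5539.0 − 5255.3 = 283.7 ≈ 284 nmi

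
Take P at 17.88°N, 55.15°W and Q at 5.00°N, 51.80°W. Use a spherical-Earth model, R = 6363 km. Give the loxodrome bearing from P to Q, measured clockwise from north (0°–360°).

165.7°

Δψ = ln[tan(π/4+φ₂/2)/tan(π/4+φ₁/2)] = -0.2299
Δλ = +0.0585 rad (taken the short way round)
course = atan2(Δλ, Δψ) = 165.73°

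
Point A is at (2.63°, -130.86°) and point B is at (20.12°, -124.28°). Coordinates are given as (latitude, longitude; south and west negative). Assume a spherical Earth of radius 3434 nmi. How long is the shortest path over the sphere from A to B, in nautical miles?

1117 nmi

Haversine: a = sin²(Δφ/2)+cos φ₁ cos φ₂ sin²(Δλ/2) = 0.02620;  σ = 2·atan2(√a,√(1−a))
σ = 18.632° → d = Rσ = 3434·0.32519 = 1117 nmi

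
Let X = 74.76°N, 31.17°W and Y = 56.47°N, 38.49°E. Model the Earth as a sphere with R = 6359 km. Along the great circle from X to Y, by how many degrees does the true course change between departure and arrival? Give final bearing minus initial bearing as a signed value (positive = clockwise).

At departure: θ₁ = atan2(sin Δλ cos φ₂, cos φ₁ sin φ₂ − sin φ₁ cos φ₂ cos Δλ) = 86.26°
At arrival: θ₂ = atan2(sin Δλ cos φ₁, −cos φ₂ sin φ₁ + sin φ₂ cos φ₁ cos Δλ) = 151.65°
Δθ = θ₂ − θ₁ = +65.4°

+65.4°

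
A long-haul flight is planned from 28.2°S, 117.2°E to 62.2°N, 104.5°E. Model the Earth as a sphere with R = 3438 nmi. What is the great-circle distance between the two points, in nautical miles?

cos σ = sin φ₁ sin φ₂ + cos φ₁ cos φ₂ cos Δλ
      = sin(-28.20°)sin(62.20°) + cos(-28.20°)cos(62.20°)cos(-12.70°) = -0.0170
σ = 90.976° → d = Rσ = 3438·1.58783 = 5459 nmi

5459 nmi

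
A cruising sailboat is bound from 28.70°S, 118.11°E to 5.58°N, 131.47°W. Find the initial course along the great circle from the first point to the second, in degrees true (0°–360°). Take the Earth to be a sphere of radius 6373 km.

95.0°

θ = atan2( sin Δλ·cos φ₂ ,  cos φ₁ sin φ₂ − sin φ₁ cos φ₂ cos Δλ )
  = atan2(+0.9327, -0.0815) = 94.99°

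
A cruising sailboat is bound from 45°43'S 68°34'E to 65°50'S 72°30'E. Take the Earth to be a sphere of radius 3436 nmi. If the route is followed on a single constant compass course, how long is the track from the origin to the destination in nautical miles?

Rhumb course C = atan2(Δλ, Δψ) with Δψ = ln[tan(π/4+φ₂/2)/tan(π/4+φ₁/2)] = -0.6422, Δλ = +0.0686 → C = 173.90°
d = R·|Δφ| / |cos C| = 3436·0.35110 / 0.99434 = 1213 nmi

1213 nmi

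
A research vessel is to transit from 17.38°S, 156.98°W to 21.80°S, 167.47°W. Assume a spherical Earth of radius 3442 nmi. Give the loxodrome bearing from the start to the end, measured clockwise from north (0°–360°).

245.9°

Meridional parts: M(φ₁)=-0.3081, M(φ₂)=-0.3900 → ΔM = -0.0819;  Δλ = -0.1831 rad
tan C = Δλ / ΔM = +2.2352 → C = 245.90°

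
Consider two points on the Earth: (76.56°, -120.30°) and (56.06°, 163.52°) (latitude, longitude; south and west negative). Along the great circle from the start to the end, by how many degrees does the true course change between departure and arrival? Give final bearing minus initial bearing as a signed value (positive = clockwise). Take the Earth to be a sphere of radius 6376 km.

-72.2°

At departure: θ₁ = atan2(sin Δλ cos φ₂, cos φ₁ sin φ₂ − sin φ₁ cos φ₂ cos Δλ) = 276.64°
At arrival: θ₂ = atan2(sin Δλ cos φ₁, −cos φ₂ sin φ₁ + sin φ₂ cos φ₁ cos Δλ) = 204.42°
Δθ = θ₂ − θ₁ = -72.2°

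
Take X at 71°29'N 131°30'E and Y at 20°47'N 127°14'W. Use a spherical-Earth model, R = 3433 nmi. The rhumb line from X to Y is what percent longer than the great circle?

Great circle: σ = 1.2886 rad → d_gc = Rσ = 4423.8 nmi
Rhumb: Δφ = -0.8849, Δλ = +1.7674, Δψ = -1.4430, q = Δφ/Δψ = 0.6132 → d_rh = R√(Δφ²+q²Δλ²) = 4803.4 nmi
Excess = (4803.4 − 4423.8) / 4423.8 = 379.6 / 4423.8 = 8.58% ≈ 8.6%

8.6%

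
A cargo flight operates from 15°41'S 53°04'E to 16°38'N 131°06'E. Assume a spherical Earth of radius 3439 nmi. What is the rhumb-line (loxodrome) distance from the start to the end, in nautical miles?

Δψ = ln[tan(π/4+φ₂/2)/tan(π/4+φ₁/2)] = +0.5717;  Δφ = +0.5640 rad,  Δλ = +1.3619 rad
q = Δφ/Δψ = 0.9866
d = R·√(Δφ² + q²Δλ²) = 3439·1.45729 = 5012 nmi

5012 nmi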